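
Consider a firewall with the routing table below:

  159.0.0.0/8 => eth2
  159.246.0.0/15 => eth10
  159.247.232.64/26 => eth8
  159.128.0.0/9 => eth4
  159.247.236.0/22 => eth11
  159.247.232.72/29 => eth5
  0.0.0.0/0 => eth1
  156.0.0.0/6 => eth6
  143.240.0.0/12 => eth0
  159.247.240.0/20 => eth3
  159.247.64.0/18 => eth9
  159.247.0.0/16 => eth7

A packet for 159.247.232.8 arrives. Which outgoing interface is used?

Routes whose prefix contains 159.247.232.8:
  0.0.0.0/0 (default, matches everything) -> eth1
  156.0.0.0/6 (156.0.0.0 - 159.255.255.255) -> eth6
  159.0.0.0/8 (159.0.0.0 - 159.255.255.255) -> eth2
  159.128.0.0/9 (159.128.0.0 - 159.255.255.255) -> eth4
  159.246.0.0/15 (159.246.0.0 - 159.247.255.255) -> eth10
  159.247.0.0/16 (159.247.0.0 - 159.247.255.255) -> eth7
More-specific entries that do NOT match:
  159.247.232.72/29 (159.247.232.72 - 159.247.232.79) does not contain 159.247.232.8
  159.247.232.64/26 (159.247.232.64 - 159.247.232.127) does not contain 159.247.232.8
  159.247.236.0/22 (159.247.236.0 - 159.247.239.255) does not contain 159.247.232.8
  159.247.240.0/20 (159.247.240.0 - 159.247.255.255) does not contain 159.247.232.8
  159.247.64.0/18 (159.247.64.0 - 159.247.127.255) does not contain 159.247.232.8
Longest matching prefix is /16 -> interface eth7.

eth7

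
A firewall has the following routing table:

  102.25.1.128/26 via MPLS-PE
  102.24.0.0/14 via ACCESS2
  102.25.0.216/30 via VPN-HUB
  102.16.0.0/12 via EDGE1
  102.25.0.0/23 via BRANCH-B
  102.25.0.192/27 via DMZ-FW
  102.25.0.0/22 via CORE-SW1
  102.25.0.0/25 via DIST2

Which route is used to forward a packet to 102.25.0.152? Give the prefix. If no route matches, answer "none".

Entries matching 102.25.0.152:
  102.16.0.0/12 (102.16.0.0 - 102.31.255.255)
  102.24.0.0/14 (102.24.0.0 - 102.27.255.255)
  102.25.0.0/22 (102.25.0.0 - 102.25.3.255)
  102.25.0.0/23 (102.25.0.0 - 102.25.1.255)
Most specific is 102.25.0.0/23.

102.25.0.0/23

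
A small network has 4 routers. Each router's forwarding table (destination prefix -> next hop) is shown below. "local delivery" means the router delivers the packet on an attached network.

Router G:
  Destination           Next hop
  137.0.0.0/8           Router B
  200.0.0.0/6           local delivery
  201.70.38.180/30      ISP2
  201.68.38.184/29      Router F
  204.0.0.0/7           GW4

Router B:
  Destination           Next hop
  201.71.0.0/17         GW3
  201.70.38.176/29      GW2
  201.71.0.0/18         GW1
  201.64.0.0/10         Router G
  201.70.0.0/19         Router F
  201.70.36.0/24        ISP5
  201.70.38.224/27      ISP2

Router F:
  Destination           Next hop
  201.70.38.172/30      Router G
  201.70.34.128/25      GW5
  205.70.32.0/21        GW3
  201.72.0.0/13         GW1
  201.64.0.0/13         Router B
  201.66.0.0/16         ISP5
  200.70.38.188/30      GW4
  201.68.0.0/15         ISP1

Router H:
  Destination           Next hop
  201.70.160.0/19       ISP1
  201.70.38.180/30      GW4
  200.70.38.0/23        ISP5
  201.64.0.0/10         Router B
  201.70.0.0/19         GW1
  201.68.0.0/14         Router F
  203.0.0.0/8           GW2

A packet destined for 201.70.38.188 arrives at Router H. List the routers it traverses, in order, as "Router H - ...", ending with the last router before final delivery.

Router H - Router F - Router B - Router G

At Router H: longest match for 201.70.38.188 is 201.68.0.0/14 -> Router F
At Router F: longest match for 201.70.38.188 is 201.64.0.0/13 -> Router B
At Router B: longest match for 201.70.38.188 is 201.64.0.0/10 -> Router G
At Router G: longest match for 201.70.38.188 is 200.0.0.0/6 -> local delivery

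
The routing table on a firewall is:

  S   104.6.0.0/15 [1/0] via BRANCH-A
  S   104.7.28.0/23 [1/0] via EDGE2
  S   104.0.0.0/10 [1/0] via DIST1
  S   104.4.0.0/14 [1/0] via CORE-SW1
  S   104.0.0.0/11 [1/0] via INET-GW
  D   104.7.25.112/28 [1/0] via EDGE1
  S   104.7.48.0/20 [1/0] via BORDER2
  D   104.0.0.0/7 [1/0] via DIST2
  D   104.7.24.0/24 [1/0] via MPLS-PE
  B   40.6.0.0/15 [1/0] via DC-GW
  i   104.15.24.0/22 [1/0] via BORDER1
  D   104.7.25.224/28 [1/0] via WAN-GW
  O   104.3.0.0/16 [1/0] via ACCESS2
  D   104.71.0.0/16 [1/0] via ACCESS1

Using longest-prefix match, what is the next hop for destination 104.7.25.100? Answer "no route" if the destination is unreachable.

Routes whose prefix contains 104.7.25.100:
  104.0.0.0/7 (104.0.0.0 - 105.255.255.255) -> DIST2
  104.0.0.0/10 (104.0.0.0 - 104.63.255.255) -> DIST1
  104.0.0.0/11 (104.0.0.0 - 104.31.255.255) -> INET-GW
  104.4.0.0/14 (104.4.0.0 - 104.7.255.255) -> CORE-SW1
  104.6.0.0/15 (104.6.0.0 - 104.7.255.255) -> BRANCH-A
More-specific entries that do NOT match:
  104.7.25.112/28 (104.7.25.112 - 104.7.25.127) does not contain 104.7.25.100
  104.7.25.224/28 (104.7.25.224 - 104.7.25.239) does not contain 104.7.25.100
  104.7.24.0/24 (104.7.24.0 - 104.7.24.255) does not contain 104.7.25.100
  104.7.28.0/23 (104.7.28.0 - 104.7.29.255) does not contain 104.7.25.100
  104.15.24.0/22 (104.15.24.0 - 104.15.27.255) does not contain 104.7.25.100
  104.7.48.0/20 (104.7.48.0 - 104.7.63.255) does not contain 104.7.25.100
  104.3.0.0/16 (104.3.0.0 - 104.3.255.255) does not contain 104.7.25.100
  104.71.0.0/16 (104.71.0.0 - 104.71.255.255) does not contain 104.7.25.100
Longest matching prefix is /15 -> next hop BRANCH-A.

BRANCH-A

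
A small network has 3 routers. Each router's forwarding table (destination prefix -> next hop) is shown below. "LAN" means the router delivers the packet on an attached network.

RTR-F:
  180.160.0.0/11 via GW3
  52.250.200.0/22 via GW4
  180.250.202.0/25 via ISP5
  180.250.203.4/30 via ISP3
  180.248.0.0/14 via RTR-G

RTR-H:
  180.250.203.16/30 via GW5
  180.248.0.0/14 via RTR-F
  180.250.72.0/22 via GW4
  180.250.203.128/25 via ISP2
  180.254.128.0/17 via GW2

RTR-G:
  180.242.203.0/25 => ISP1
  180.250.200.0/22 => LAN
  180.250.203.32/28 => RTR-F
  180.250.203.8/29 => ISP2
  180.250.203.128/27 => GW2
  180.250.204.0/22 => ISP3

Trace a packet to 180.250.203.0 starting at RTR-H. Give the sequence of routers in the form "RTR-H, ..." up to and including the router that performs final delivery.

RTR-H, RTR-F, RTR-G

At RTR-H: longest match for 180.250.203.0 is 180.248.0.0/14 -> RTR-F
At RTR-F: longest match for 180.250.203.0 is 180.248.0.0/14 -> RTR-G
At RTR-G: longest match for 180.250.203.0 is 180.250.200.0/22 -> LAN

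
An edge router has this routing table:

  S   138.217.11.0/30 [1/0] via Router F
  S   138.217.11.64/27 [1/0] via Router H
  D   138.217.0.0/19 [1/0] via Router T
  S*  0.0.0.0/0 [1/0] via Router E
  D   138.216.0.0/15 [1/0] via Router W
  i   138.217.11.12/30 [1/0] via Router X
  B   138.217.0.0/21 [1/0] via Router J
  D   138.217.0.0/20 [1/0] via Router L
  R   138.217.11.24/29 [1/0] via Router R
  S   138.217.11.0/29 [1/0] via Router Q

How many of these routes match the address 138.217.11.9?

4

Prefixes containing 138.217.11.9:
  0.0.0.0/0 (default, matches everything)
  138.216.0.0/15 (138.216.0.0 - 138.217.255.255)
  138.217.0.0/19 (138.217.0.0 - 138.217.31.255)
  138.217.0.0/20 (138.217.0.0 - 138.217.15.255)
Total matching entries: 4.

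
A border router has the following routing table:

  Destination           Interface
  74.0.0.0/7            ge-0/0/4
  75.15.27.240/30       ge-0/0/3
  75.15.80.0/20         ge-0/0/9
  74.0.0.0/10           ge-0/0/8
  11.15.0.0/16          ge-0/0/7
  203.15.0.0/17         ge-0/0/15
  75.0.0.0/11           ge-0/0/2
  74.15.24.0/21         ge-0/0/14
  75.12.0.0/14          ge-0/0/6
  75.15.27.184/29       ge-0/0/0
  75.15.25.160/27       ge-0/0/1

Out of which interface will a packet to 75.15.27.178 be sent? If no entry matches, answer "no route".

ge-0/0/6

Routes whose prefix contains 75.15.27.178:
  74.0.0.0/7 (74.0.0.0 - 75.255.255.255) -> ge-0/0/4
  75.0.0.0/11 (75.0.0.0 - 75.31.255.255) -> ge-0/0/2
  75.12.0.0/14 (75.12.0.0 - 75.15.255.255) -> ge-0/0/6
More-specific entries that do NOT match:
  75.15.27.240/30 (75.15.27.240 - 75.15.27.243) does not contain 75.15.27.178
  75.15.27.184/29 (75.15.27.184 - 75.15.27.191) does not contain 75.15.27.178
  75.15.25.160/27 (75.15.25.160 - 75.15.25.191) does not contain 75.15.27.178
  74.15.24.0/21 (74.15.24.0 - 74.15.31.255) does not contain 75.15.27.178
  75.15.80.0/20 (75.15.80.0 - 75.15.95.255) does not contain 75.15.27.178
  203.15.0.0/17 (203.15.0.0 - 203.15.127.255) does not contain 75.15.27.178
  11.15.0.0/16 (11.15.0.0 - 11.15.255.255) does not contain 75.15.27.178
Longest matching prefix is /14 -> interface ge-0/0/6.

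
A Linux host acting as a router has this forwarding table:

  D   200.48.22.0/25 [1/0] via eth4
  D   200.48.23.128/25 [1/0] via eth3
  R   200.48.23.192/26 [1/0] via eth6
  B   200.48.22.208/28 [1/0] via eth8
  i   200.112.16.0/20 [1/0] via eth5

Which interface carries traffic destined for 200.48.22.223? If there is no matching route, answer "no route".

Routes whose prefix contains 200.48.22.223:
  200.48.22.208/28 (200.48.22.208 - 200.48.22.223) -> eth8
Longest matching prefix is /28 -> interface eth8.

eth8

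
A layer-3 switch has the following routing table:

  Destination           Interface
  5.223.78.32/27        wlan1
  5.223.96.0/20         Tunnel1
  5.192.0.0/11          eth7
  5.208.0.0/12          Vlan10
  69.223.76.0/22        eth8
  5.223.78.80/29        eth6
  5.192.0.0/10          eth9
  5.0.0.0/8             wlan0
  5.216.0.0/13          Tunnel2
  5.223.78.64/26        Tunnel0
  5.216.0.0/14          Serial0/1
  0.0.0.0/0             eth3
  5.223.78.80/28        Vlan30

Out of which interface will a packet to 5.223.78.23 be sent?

Tunnel2

Routes whose prefix contains 5.223.78.23:
  0.0.0.0/0 (default, matches everything) -> eth3
  5.0.0.0/8 (5.0.0.0 - 5.255.255.255) -> wlan0
  5.192.0.0/10 (5.192.0.0 - 5.255.255.255) -> eth9
  5.192.0.0/11 (5.192.0.0 - 5.223.255.255) -> eth7
  5.208.0.0/12 (5.208.0.0 - 5.223.255.255) -> Vlan10
  5.216.0.0/13 (5.216.0.0 - 5.223.255.255) -> Tunnel2
More-specific entries that do NOT match:
  5.223.78.80/29 (5.223.78.80 - 5.223.78.87) does not contain 5.223.78.23
  5.223.78.80/28 (5.223.78.80 - 5.223.78.95) does not contain 5.223.78.23
  5.223.78.32/27 (5.223.78.32 - 5.223.78.63) does not contain 5.223.78.23
  5.223.78.64/26 (5.223.78.64 - 5.223.78.127) does not contain 5.223.78.23
  69.223.76.0/22 (69.223.76.0 - 69.223.79.255) does not contain 5.223.78.23
  5.223.96.0/20 (5.223.96.0 - 5.223.111.255) does not contain 5.223.78.23
  5.216.0.0/14 (5.216.0.0 - 5.219.255.255) does not contain 5.223.78.23
Longest matching prefix is /13 -> interface Tunnel2.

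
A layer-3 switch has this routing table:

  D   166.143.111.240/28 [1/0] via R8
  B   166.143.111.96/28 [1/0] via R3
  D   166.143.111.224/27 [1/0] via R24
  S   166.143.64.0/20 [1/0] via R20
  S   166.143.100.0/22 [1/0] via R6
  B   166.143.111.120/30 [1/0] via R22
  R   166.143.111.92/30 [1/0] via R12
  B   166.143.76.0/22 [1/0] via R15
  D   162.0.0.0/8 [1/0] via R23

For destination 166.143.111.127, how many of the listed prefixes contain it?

0

No listed prefix contains 166.143.111.127.
Total matching entries: 0.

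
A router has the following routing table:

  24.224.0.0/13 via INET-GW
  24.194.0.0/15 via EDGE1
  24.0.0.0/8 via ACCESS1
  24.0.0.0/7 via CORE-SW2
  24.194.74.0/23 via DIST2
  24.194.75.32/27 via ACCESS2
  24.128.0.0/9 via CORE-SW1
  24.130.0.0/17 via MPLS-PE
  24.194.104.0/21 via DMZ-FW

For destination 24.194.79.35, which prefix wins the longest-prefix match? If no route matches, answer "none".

Entries matching 24.194.79.35:
  24.0.0.0/7 (24.0.0.0 - 25.255.255.255)
  24.0.0.0/8 (24.0.0.0 - 24.255.255.255)
  24.128.0.0/9 (24.128.0.0 - 24.255.255.255)
  24.194.0.0/15 (24.194.0.0 - 24.195.255.255)
Most specific is 24.194.0.0/15.

24.194.0.0/15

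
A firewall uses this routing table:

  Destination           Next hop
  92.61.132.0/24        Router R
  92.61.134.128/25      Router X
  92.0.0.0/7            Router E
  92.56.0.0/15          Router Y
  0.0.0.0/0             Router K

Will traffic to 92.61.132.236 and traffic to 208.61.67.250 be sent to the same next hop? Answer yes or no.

no

92.61.132.236: longest match 92.61.132.0/24 -> Router R
208.61.67.250: longest match 0.0.0.0/0 -> Router K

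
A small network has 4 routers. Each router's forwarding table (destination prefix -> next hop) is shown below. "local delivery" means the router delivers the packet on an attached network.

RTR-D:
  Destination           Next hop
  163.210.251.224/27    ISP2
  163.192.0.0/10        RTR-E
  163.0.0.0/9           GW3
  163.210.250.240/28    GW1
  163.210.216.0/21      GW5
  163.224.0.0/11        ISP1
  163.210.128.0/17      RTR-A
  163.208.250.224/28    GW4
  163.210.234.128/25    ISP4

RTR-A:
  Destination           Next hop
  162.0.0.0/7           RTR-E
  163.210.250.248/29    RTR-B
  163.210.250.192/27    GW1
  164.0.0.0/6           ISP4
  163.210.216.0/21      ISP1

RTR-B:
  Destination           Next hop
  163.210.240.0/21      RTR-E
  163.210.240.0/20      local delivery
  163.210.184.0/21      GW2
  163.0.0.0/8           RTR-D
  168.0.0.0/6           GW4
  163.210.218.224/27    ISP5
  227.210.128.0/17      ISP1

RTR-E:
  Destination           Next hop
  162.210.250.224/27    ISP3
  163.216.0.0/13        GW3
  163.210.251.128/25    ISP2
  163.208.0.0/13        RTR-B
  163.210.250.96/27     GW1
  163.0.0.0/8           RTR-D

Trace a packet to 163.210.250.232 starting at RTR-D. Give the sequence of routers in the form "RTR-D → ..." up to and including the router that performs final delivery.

At RTR-D: longest match for 163.210.250.232 is 163.210.128.0/17 -> RTR-A
At RTR-A: longest match for 163.210.250.232 is 162.0.0.0/7 -> RTR-E
At RTR-E: longest match for 163.210.250.232 is 163.208.0.0/13 -> RTR-B
At RTR-B: longest match for 163.210.250.232 is 163.210.240.0/20 -> local delivery

RTR-D → RTR-A → RTR-E → RTR-B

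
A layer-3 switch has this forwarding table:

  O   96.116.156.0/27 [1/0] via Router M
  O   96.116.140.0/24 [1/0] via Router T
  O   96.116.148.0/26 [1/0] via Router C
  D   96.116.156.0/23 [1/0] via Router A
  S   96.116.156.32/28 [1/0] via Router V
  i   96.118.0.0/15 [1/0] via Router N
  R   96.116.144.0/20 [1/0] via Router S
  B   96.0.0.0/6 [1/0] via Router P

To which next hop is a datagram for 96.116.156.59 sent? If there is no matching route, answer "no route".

Router A

Routes whose prefix contains 96.116.156.59:
  96.0.0.0/6 (96.0.0.0 - 99.255.255.255) -> Router P
  96.116.144.0/20 (96.116.144.0 - 96.116.159.255) -> Router S
  96.116.156.0/23 (96.116.156.0 - 96.116.157.255) -> Router A
More-specific entries that do NOT match:
  96.116.156.32/28 (96.116.156.32 - 96.116.156.47) does not contain 96.116.156.59
  96.116.156.0/27 (96.116.156.0 - 96.116.156.31) does not contain 96.116.156.59
  96.116.148.0/26 (96.116.148.0 - 96.116.148.63) does not contain 96.116.156.59
  96.116.140.0/24 (96.116.140.0 - 96.116.140.255) does not contain 96.116.156.59
Longest matching prefix is /23 -> next hop Router A.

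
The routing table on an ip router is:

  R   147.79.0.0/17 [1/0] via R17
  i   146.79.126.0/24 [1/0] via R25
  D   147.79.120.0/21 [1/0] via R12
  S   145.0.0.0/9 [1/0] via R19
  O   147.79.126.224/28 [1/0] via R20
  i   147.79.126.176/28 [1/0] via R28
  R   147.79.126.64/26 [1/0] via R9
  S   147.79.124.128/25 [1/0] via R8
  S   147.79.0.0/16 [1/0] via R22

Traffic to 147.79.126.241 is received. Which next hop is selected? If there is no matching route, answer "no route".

R12

Routes whose prefix contains 147.79.126.241:
  147.79.0.0/16 (147.79.0.0 - 147.79.255.255) -> R22
  147.79.0.0/17 (147.79.0.0 - 147.79.127.255) -> R17
  147.79.120.0/21 (147.79.120.0 - 147.79.127.255) -> R12
More-specific entries that do NOT match:
  147.79.126.224/28 (147.79.126.224 - 147.79.126.239) does not contain 147.79.126.241
  147.79.126.176/28 (147.79.126.176 - 147.79.126.191) does not contain 147.79.126.241
  147.79.126.64/26 (147.79.126.64 - 147.79.126.127) does not contain 147.79.126.241
  147.79.124.128/25 (147.79.124.128 - 147.79.124.255) does not contain 147.79.126.241
  146.79.126.0/24 (146.79.126.0 - 146.79.126.255) does not contain 147.79.126.241
Longest matching prefix is /21 -> next hop R12.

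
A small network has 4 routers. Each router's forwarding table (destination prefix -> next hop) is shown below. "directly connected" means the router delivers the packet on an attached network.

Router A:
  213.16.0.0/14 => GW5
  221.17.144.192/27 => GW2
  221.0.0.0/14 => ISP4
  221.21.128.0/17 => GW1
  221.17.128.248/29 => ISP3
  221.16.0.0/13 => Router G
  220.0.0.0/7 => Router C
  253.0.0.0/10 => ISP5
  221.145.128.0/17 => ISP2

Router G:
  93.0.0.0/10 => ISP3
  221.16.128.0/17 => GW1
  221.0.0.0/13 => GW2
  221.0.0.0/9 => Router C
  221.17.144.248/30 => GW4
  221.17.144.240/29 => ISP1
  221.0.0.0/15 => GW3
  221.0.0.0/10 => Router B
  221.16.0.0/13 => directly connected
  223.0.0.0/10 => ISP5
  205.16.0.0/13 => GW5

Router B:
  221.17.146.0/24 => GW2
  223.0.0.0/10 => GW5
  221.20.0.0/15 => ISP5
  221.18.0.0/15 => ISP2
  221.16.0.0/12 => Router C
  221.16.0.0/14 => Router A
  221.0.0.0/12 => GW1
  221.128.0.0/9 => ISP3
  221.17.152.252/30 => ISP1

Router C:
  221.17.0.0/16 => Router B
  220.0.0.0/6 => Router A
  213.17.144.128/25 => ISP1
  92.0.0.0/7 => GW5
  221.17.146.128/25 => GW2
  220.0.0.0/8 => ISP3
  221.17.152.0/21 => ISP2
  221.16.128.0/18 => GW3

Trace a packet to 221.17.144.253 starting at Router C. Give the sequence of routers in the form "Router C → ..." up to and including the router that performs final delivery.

At Router C: longest match for 221.17.144.253 is 221.17.0.0/16 -> Router B
At Router B: longest match for 221.17.144.253 is 221.16.0.0/14 -> Router A
At Router A: longest match for 221.17.144.253 is 221.16.0.0/13 -> Router G
At Router G: longest match for 221.17.144.253 is 221.16.0.0/13 -> directly connected

Router C → Router B → Router A → Router G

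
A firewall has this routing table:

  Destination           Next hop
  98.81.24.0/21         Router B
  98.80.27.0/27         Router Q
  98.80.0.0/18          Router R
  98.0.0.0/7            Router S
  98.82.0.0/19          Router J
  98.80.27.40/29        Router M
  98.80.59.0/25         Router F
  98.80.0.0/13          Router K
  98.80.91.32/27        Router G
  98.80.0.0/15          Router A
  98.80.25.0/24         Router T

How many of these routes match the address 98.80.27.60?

4

Prefixes containing 98.80.27.60:
  98.0.0.0/7 (98.0.0.0 - 99.255.255.255)
  98.80.0.0/13 (98.80.0.0 - 98.87.255.255)
  98.80.0.0/15 (98.80.0.0 - 98.81.255.255)
  98.80.0.0/18 (98.80.0.0 - 98.80.63.255)
Total matching entries: 4.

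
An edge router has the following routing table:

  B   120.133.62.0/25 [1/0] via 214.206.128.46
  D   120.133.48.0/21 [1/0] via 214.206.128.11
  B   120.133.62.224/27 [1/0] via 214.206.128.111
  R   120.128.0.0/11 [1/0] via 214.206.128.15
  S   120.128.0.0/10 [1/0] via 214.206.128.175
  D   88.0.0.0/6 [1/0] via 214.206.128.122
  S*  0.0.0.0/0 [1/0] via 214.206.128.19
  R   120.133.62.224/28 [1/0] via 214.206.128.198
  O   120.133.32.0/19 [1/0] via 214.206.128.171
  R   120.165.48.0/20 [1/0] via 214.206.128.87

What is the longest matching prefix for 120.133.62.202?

Entries matching 120.133.62.202:
  0.0.0.0/0 (default, matches everything)
  120.128.0.0/10 (120.128.0.0 - 120.191.255.255)
  120.128.0.0/11 (120.128.0.0 - 120.159.255.255)
  120.133.32.0/19 (120.133.32.0 - 120.133.63.255)
Most specific is 120.133.32.0/19.

120.133.32.0/19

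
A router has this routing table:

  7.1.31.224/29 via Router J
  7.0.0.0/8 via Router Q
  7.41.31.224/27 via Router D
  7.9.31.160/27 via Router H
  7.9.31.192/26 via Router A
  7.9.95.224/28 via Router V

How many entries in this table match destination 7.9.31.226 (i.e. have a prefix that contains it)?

Prefixes containing 7.9.31.226:
  7.0.0.0/8 (7.0.0.0 - 7.255.255.255)
  7.9.31.192/26 (7.9.31.192 - 7.9.31.255)
Total matching entries: 2.

2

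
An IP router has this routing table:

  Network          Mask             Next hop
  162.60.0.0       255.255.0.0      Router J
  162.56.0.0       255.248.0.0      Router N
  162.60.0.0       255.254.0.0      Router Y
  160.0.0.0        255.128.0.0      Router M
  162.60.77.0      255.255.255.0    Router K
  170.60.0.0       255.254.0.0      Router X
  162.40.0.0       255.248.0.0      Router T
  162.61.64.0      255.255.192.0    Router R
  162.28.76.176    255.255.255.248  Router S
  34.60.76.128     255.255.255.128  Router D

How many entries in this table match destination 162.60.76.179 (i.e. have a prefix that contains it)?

3

Prefixes containing 162.60.76.179:
  162.56.0.0/13 (162.56.0.0 - 162.63.255.255)
  162.60.0.0/15 (162.60.0.0 - 162.61.255.255)
  162.60.0.0/16 (162.60.0.0 - 162.60.255.255)
Total matching entries: 3.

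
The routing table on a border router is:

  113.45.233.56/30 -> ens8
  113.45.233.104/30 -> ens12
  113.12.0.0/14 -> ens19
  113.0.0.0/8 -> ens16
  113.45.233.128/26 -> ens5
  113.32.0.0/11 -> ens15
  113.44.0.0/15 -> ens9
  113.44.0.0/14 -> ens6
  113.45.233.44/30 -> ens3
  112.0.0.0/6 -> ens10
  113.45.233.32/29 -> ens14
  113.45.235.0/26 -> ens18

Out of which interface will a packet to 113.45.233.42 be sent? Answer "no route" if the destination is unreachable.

Routes whose prefix contains 113.45.233.42:
  112.0.0.0/6 (112.0.0.0 - 115.255.255.255) -> ens10
  113.0.0.0/8 (113.0.0.0 - 113.255.255.255) -> ens16
  113.32.0.0/11 (113.32.0.0 - 113.63.255.255) -> ens15
  113.44.0.0/14 (113.44.0.0 - 113.47.255.255) -> ens6
  113.44.0.0/15 (113.44.0.0 - 113.45.255.255) -> ens9
More-specific entries that do NOT match:
  113.45.233.56/30 (113.45.233.56 - 113.45.233.59) does not contain 113.45.233.42
  113.45.233.104/30 (113.45.233.104 - 113.45.233.107) does not contain 113.45.233.42
  113.45.233.44/30 (113.45.233.44 - 113.45.233.47) does not contain 113.45.233.42
  113.45.233.32/29 (113.45.233.32 - 113.45.233.39) does not contain 113.45.233.42
  113.45.233.128/26 (113.45.233.128 - 113.45.233.191) does not contain 113.45.233.42
  113.45.235.0/26 (113.45.235.0 - 113.45.235.63) does not contain 113.45.233.42
Longest matching prefix is /15 -> interface ens9.

ens9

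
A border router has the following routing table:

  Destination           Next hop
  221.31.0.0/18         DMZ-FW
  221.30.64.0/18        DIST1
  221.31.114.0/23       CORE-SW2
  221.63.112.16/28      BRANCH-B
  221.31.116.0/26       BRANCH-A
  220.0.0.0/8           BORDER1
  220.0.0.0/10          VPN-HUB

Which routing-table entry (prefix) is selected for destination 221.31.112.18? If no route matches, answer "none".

none

221.31.112.18 is outside every listed prefix and there is no default route.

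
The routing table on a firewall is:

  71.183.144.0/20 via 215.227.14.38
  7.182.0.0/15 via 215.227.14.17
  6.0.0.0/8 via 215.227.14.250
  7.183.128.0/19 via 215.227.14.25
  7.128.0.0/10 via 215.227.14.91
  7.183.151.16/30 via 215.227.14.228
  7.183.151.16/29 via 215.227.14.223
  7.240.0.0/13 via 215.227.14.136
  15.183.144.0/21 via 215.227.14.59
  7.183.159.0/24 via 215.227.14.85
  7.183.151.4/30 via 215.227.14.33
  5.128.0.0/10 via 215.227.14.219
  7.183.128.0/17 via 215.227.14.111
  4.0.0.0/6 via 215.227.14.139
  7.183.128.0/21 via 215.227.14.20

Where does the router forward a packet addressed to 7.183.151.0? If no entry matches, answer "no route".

215.227.14.25

Routes whose prefix contains 7.183.151.0:
  4.0.0.0/6 (4.0.0.0 - 7.255.255.255) -> 215.227.14.139
  7.128.0.0/10 (7.128.0.0 - 7.191.255.255) -> 215.227.14.91
  7.182.0.0/15 (7.182.0.0 - 7.183.255.255) -> 215.227.14.17
  7.183.128.0/17 (7.183.128.0 - 7.183.255.255) -> 215.227.14.111
  7.183.128.0/19 (7.183.128.0 - 7.183.159.255) -> 215.227.14.25
More-specific entries that do NOT match:
  7.183.151.16/30 (7.183.151.16 - 7.183.151.19) does not contain 7.183.151.0
  7.183.151.4/30 (7.183.151.4 - 7.183.151.7) does not contain 7.183.151.0
  7.183.151.16/29 (7.183.151.16 - 7.183.151.23) does not contain 7.183.151.0
  7.183.159.0/24 (7.183.159.0 - 7.183.159.255) does not contain 7.183.151.0
  15.183.144.0/21 (15.183.144.0 - 15.183.151.255) does not contain 7.183.151.0
  7.183.128.0/21 (7.183.128.0 - 7.183.135.255) does not contain 7.183.151.0
  71.183.144.0/20 (71.183.144.0 - 71.183.159.255) does not contain 7.183.151.0
Longest matching prefix is /19 -> next hop 215.227.14.25.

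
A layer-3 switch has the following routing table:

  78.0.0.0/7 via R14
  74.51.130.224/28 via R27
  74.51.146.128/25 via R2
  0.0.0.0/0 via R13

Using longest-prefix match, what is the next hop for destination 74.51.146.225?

R2

Routes whose prefix contains 74.51.146.225:
  0.0.0.0/0 (default, matches everything) -> R13
  74.51.146.128/25 (74.51.146.128 - 74.51.146.255) -> R2
More-specific entries that do NOT match:
  74.51.130.224/28 (74.51.130.224 - 74.51.130.239) does not contain 74.51.146.225
Longest matching prefix is /25 -> next hop R2.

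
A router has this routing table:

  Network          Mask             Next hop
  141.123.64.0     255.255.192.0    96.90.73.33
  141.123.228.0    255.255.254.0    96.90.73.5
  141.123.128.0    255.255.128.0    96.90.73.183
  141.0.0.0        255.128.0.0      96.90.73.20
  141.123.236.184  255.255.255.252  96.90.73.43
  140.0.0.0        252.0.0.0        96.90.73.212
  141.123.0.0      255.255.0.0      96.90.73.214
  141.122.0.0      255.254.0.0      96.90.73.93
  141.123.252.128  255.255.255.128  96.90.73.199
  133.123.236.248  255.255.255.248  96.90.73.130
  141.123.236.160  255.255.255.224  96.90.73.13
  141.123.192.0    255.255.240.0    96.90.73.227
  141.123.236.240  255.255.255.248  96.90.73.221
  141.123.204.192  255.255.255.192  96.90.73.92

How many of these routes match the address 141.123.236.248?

5

Prefixes containing 141.123.236.248:
  140.0.0.0/6 (140.0.0.0 - 143.255.255.255)
  141.0.0.0/9 (141.0.0.0 - 141.127.255.255)
  141.122.0.0/15 (141.122.0.0 - 141.123.255.255)
  141.123.0.0/16 (141.123.0.0 - 141.123.255.255)
  141.123.128.0/17 (141.123.128.0 - 141.123.255.255)
Total matching entries: 5.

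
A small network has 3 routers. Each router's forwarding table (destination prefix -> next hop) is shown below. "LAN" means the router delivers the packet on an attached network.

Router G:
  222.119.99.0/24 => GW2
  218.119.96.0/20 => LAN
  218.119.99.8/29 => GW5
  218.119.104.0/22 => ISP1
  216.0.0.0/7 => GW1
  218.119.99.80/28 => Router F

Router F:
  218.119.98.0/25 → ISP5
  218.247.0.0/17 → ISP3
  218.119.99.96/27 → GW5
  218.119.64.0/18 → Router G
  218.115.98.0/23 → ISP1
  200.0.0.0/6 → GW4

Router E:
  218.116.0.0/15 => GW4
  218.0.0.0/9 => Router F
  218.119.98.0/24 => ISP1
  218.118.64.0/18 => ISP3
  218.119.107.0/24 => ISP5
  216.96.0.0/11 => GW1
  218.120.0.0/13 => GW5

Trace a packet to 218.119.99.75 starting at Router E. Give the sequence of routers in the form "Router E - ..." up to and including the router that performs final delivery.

Router E - Router F - Router G

At Router E: longest match for 218.119.99.75 is 218.0.0.0/9 -> Router F
At Router F: longest match for 218.119.99.75 is 218.119.64.0/18 -> Router G
At Router G: longest match for 218.119.99.75 is 218.119.96.0/20 -> LAN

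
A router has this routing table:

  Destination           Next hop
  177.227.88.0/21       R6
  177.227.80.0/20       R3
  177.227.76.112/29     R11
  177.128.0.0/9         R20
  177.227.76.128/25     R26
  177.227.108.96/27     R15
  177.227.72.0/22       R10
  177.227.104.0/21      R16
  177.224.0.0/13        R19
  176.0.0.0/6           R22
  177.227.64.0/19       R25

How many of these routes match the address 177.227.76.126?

Prefixes containing 177.227.76.126:
  176.0.0.0/6 (176.0.0.0 - 179.255.255.255)
  177.128.0.0/9 (177.128.0.0 - 177.255.255.255)
  177.224.0.0/13 (177.224.0.0 - 177.231.255.255)
  177.227.64.0/19 (177.227.64.0 - 177.227.95.255)
Total matching entries: 4.

4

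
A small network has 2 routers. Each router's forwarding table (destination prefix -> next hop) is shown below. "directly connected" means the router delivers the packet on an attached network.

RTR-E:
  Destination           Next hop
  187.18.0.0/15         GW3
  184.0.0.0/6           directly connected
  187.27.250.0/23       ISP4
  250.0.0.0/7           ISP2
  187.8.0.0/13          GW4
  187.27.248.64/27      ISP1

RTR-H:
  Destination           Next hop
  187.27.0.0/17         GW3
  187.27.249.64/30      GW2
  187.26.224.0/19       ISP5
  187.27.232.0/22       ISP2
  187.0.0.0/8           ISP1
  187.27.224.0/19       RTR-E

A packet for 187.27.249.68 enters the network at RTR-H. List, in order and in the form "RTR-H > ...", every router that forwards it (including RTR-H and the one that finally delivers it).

RTR-H > RTR-E

At RTR-H: longest match for 187.27.249.68 is 187.27.224.0/19 -> RTR-E
At RTR-E: longest match for 187.27.249.68 is 184.0.0.0/6 -> directly connected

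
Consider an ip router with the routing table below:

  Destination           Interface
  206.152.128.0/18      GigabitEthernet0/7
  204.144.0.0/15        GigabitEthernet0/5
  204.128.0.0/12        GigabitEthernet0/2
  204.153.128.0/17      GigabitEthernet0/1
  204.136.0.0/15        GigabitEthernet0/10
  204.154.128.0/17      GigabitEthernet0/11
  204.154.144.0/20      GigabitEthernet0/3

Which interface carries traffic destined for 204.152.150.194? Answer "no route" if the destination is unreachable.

no route

No entry's prefix contains 204.152.150.194; there is no default route.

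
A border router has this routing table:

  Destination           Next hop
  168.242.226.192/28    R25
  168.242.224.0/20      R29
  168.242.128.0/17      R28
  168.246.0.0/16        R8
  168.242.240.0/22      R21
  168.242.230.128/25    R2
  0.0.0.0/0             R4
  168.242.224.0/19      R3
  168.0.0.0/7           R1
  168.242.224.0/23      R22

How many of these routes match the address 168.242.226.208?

Prefixes containing 168.242.226.208:
  0.0.0.0/0 (default, matches everything)
  168.0.0.0/7 (168.0.0.0 - 169.255.255.255)
  168.242.128.0/17 (168.242.128.0 - 168.242.255.255)
  168.242.224.0/19 (168.242.224.0 - 168.242.255.255)
  168.242.224.0/20 (168.242.224.0 - 168.242.239.255)
Total matching entries: 5.

5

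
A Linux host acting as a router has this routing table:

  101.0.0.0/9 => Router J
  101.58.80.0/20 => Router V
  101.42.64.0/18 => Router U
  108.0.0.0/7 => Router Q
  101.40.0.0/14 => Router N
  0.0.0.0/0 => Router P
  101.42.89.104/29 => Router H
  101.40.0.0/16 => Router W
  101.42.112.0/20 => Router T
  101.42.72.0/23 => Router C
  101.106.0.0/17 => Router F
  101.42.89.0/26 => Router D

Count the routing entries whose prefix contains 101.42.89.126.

Prefixes containing 101.42.89.126:
  0.0.0.0/0 (default, matches everything)
  101.0.0.0/9 (101.0.0.0 - 101.127.255.255)
  101.40.0.0/14 (101.40.0.0 - 101.43.255.255)
  101.42.64.0/18 (101.42.64.0 - 101.42.127.255)
Total matching entries: 4.

4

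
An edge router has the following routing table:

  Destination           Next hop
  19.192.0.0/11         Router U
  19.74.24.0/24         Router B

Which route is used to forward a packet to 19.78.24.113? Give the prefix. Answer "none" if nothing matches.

none

19.78.24.113 is outside every listed prefix and there is no default route.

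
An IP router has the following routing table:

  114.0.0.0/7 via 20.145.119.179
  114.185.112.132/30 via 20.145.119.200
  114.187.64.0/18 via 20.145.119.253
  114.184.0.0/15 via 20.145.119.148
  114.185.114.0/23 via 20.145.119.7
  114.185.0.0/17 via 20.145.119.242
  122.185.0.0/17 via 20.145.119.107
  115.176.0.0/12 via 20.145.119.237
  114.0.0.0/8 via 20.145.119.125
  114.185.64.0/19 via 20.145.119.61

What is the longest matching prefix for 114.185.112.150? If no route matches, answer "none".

Entries matching 114.185.112.150:
  114.0.0.0/7 (114.0.0.0 - 115.255.255.255)
  114.0.0.0/8 (114.0.0.0 - 114.255.255.255)
  114.184.0.0/15 (114.184.0.0 - 114.185.255.255)
  114.185.0.0/17 (114.185.0.0 - 114.185.127.255)
Most specific is 114.185.0.0/17.

114.185.0.0/17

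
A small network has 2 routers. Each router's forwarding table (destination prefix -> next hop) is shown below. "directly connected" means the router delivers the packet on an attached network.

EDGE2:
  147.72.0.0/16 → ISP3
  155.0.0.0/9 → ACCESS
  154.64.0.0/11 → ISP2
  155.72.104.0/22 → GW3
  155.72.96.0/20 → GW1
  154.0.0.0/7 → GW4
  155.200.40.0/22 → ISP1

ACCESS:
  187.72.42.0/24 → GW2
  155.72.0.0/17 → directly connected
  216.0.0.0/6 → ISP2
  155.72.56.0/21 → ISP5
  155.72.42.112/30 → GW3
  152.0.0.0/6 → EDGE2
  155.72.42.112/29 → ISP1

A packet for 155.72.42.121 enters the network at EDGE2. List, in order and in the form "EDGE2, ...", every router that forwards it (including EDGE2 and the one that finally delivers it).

EDGE2, ACCESS

At EDGE2: longest match for 155.72.42.121 is 155.0.0.0/9 -> ACCESS
At ACCESS: longest match for 155.72.42.121 is 155.72.0.0/17 -> directly connected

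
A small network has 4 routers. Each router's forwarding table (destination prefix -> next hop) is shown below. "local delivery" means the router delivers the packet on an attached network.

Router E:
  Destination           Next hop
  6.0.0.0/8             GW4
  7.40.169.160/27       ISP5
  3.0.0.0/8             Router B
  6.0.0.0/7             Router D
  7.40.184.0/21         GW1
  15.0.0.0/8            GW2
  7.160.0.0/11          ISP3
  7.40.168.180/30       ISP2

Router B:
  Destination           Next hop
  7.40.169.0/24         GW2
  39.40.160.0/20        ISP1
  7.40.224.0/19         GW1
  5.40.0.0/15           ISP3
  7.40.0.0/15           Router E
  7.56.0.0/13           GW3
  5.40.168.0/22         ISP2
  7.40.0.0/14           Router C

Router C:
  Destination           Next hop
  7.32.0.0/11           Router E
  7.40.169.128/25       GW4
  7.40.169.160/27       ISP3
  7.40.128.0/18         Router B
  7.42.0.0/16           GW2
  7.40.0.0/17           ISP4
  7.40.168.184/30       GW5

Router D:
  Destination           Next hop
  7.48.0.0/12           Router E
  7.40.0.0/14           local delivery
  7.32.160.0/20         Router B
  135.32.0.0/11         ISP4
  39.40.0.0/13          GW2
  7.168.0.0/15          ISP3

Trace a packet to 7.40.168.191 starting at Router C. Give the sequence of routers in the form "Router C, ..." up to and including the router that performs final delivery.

Router C, Router B, Router E, Router D

At Router C: longest match for 7.40.168.191 is 7.40.128.0/18 -> Router B
At Router B: longest match for 7.40.168.191 is 7.40.0.0/15 -> Router E
At Router E: longest match for 7.40.168.191 is 6.0.0.0/7 -> Router D
At Router D: longest match for 7.40.168.191 is 7.40.0.0/14 -> local delivery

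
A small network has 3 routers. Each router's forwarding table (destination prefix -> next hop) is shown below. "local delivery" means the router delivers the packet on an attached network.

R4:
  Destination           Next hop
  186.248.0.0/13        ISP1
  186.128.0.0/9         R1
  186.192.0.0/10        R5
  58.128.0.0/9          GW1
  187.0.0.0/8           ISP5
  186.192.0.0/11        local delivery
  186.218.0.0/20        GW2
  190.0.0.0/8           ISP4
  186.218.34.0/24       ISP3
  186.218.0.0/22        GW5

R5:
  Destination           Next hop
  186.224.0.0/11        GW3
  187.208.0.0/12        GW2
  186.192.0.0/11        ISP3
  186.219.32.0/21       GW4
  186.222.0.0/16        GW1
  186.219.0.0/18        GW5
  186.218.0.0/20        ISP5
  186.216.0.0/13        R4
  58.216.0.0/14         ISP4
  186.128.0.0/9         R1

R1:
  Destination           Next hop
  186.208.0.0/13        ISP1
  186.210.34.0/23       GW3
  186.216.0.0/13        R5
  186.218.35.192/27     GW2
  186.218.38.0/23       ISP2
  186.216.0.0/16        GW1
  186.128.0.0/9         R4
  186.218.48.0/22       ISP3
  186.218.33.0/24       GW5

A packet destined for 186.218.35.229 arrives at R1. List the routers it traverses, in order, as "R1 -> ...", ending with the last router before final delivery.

R1 -> R5 -> R4

At R1: longest match for 186.218.35.229 is 186.216.0.0/13 -> R5
At R5: longest match for 186.218.35.229 is 186.216.0.0/13 -> R4
At R4: longest match for 186.218.35.229 is 186.192.0.0/11 -> local delivery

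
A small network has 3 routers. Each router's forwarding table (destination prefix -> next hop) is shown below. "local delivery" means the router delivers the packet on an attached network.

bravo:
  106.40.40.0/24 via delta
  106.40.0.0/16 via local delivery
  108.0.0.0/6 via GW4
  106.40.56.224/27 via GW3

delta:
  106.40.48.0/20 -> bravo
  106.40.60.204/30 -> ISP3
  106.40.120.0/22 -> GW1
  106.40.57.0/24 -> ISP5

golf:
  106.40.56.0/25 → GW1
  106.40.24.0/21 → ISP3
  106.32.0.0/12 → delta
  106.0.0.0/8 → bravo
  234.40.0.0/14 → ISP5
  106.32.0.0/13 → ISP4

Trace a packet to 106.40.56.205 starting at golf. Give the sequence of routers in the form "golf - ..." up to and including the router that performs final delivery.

golf - delta - bravo

At golf: longest match for 106.40.56.205 is 106.32.0.0/12 -> delta
At delta: longest match for 106.40.56.205 is 106.40.48.0/20 -> bravo
At bravo: longest match for 106.40.56.205 is 106.40.0.0/16 -> local delivery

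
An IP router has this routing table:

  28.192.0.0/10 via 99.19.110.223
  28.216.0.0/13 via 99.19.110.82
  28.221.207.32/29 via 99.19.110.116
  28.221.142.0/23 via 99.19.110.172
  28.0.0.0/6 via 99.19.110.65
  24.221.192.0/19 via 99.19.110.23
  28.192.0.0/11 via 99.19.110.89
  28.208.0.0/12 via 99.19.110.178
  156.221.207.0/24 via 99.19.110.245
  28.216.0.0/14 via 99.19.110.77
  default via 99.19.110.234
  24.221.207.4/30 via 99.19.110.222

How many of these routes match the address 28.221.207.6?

Prefixes containing 28.221.207.6:
  0.0.0.0/0 (default, matches everything)
  28.0.0.0/6 (28.0.0.0 - 31.255.255.255)
  28.192.0.0/10 (28.192.0.0 - 28.255.255.255)
  28.192.0.0/11 (28.192.0.0 - 28.223.255.255)
  28.208.0.0/12 (28.208.0.0 - 28.223.255.255)
  28.216.0.0/13 (28.216.0.0 - 28.223.255.255)
Total matching entries: 6.

6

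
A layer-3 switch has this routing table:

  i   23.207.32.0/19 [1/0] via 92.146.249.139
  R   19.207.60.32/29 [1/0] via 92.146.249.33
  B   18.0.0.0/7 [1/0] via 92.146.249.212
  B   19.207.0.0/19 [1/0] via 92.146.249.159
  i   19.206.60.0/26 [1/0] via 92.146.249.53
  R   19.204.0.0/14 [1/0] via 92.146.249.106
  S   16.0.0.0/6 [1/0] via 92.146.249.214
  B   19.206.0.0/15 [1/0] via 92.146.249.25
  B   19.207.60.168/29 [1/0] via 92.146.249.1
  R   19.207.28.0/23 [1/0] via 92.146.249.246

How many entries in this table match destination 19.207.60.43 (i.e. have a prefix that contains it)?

Prefixes containing 19.207.60.43:
  16.0.0.0/6 (16.0.0.0 - 19.255.255.255)
  18.0.0.0/7 (18.0.0.0 - 19.255.255.255)
  19.204.0.0/14 (19.204.0.0 - 19.207.255.255)
  19.206.0.0/15 (19.206.0.0 - 19.207.255.255)
Total matching entries: 4.

4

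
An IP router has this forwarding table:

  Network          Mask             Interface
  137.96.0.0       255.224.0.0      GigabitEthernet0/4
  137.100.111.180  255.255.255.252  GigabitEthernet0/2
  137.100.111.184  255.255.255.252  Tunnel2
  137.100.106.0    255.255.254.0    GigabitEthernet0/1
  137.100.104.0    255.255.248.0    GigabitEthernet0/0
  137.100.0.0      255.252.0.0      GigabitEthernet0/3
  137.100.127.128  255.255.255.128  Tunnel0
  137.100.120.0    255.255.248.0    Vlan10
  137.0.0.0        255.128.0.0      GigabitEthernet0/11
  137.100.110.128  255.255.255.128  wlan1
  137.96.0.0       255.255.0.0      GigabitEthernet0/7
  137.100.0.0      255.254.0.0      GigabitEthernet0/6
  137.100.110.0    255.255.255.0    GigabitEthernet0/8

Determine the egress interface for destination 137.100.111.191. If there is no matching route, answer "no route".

GigabitEthernet0/0

Routes whose prefix contains 137.100.111.191:
  137.0.0.0/9 (137.0.0.0 - 137.127.255.255) -> GigabitEthernet0/11
  137.96.0.0/11 (137.96.0.0 - 137.127.255.255) -> GigabitEthernet0/4
  137.100.0.0/14 (137.100.0.0 - 137.103.255.255) -> GigabitEthernet0/3
  137.100.0.0/15 (137.100.0.0 - 137.101.255.255) -> GigabitEthernet0/6
  137.100.104.0/21 (137.100.104.0 - 137.100.111.255) -> GigabitEthernet0/0
More-specific entries that do NOT match:
  137.100.111.180/30 (137.100.111.180 - 137.100.111.183) does not contain 137.100.111.191
  137.100.111.184/30 (137.100.111.184 - 137.100.111.187) does not contain 137.100.111.191
  137.100.127.128/25 (137.100.127.128 - 137.100.127.255) does not contain 137.100.111.191
  137.100.110.128/25 (137.100.110.128 - 137.100.110.255) does not contain 137.100.111.191
  137.100.110.0/24 (137.100.110.0 - 137.100.110.255) does not contain 137.100.111.191
  137.100.106.0/23 (137.100.106.0 - 137.100.107.255) does not contain 137.100.111.191
Longest matching prefix is /21 -> interface GigabitEthernet0/0.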